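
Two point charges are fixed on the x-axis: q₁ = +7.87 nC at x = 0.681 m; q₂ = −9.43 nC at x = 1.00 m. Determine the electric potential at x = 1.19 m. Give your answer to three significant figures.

Electric potential is a scalar, so the contributions from each charge add algebraically: V = Σ kqᵢ/rᵢ.
Distances from the field point to each charge: r₁ = 0.509 m, r₂ = 0.190 m.
V = k[(7.87×10⁻⁹)/(0.509) + (-9.43×10⁻⁹)/(0.190)] = -307 V.

-307 V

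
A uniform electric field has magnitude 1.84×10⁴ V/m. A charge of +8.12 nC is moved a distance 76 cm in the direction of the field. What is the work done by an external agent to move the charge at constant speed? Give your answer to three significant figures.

-1.14×10⁻⁴ J

The potential change for a displacement 76 cm in the direction of the field is ΔV = −Ed = -1.40×10⁴ V.
W_ext = qΔV = -1.14×10⁻⁴ J.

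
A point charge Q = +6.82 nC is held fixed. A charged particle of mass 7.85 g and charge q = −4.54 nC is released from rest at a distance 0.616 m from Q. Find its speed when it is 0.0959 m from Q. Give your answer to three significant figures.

0.0250 m/s

Only the electrostatic force acts, so mechanical energy is conserved: ½mv² = U₁ − U₂ = kQq(1/r₁ − 1/r₂).
U₁ − U₂ = (8.99×10⁹ N·m²/C²)(6.82×10⁻⁹ C)(-4.54×10⁻⁹ C)(1/0.616 − 1/0.0959) = 2.45×10⁻⁶ J.
v = √(2·2.45×10⁻⁶/7.85×10⁻³) = 0.0250 m/s.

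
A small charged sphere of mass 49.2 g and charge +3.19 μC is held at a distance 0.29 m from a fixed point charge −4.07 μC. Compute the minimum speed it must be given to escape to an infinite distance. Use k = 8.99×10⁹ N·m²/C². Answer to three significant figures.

4.04 m/s

To just escape, total mechanical energy must reach zero at infinity: ½mv²_min + U = 0, so ½mv²_min = −U = |kQq|/r.
|U| = |kQq|/r = (8.99×10⁹ N·m²/C²)(4.07×10⁻⁶)(3.19×10⁻⁶)/(0.290) = 0.402 J.
v_min = √(2|U|/m) = √(2·0.402/0.0492) = 4.04 m/s.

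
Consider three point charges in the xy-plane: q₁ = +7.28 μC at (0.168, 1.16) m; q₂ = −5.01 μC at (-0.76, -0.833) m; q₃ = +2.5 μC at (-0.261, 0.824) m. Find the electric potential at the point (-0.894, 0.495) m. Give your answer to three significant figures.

5.00×10⁴ V

The total potential is the scalar sum of each charge's contribution, V = Σ kqᵢ/rᵢ.
Distances from the field point to each charge: r₁ = 1.25 m, r₂ = 1.33 m, r₃ = 0.713 m.
V = k[(7.28×10⁻⁶)/(1.25) + (-5.01×10⁻⁶)/(1.33) + (2.50×10⁻⁶)/(0.713)] = 5.00×10⁴ V.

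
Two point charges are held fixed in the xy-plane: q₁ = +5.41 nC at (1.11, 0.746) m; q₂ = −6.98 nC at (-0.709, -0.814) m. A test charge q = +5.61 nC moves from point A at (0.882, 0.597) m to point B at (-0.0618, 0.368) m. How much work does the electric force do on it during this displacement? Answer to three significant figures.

The work done by the electric force is W_field = −ΔU = −q(V_B − V_A) = q(V_A − V_B).
At A: distances to the source charges are 0.272 m, 2.13 m; V_A = Σ kqᵢ/rᵢ = 149 V.
At B: distances to the source charges are 1.23 m, 1.35 m; V_B = Σ kqᵢ/rᵢ = -7.06 V.
ΔV = V_B − V_A = -156 V.
W_field = −qΔV = −(5.61×10⁻⁹ C)(-156 V) = 8.76×10⁻⁷ J.

8.76×10⁻⁷ J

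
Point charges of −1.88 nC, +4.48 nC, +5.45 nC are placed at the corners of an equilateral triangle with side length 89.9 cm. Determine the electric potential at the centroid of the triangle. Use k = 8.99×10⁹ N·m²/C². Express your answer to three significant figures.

Electric potential is a scalar, so the contributions from each charge add algebraically: V = Σ kqᵢ/rᵢ.
The distance from each vertex to the centroid is a/√3 = 0.519 m.
V = k[(-1.88×10⁻⁹)/(0.519) + (4.48×10⁻⁹)/(0.519) + (5.45×10⁻⁹)/(0.519)] = 139 V.

139 V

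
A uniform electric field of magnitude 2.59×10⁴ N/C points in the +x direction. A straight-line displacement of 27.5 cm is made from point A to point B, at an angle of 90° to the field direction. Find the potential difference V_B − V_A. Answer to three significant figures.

Only the component of displacement along E changes the potential: ΔV = −E·d·cosθ.
ΔV = −(2.59×10⁴ V/m)(0.275 m)cos90° = 0 V.

0 V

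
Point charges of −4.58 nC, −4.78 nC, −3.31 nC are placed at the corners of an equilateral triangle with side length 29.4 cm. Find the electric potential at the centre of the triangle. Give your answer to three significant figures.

-671 V

Electric potential is a scalar, so the contributions from each charge add algebraically: V = Σ kqᵢ/rᵢ.
The distance from each vertex to the centroid is a/√3 = 0.170 m.
V = k[(-4.58×10⁻⁹)/(0.170) + (-4.78×10⁻⁹)/(0.170) + (-3.31×10⁻⁹)/(0.170)] = -671 V.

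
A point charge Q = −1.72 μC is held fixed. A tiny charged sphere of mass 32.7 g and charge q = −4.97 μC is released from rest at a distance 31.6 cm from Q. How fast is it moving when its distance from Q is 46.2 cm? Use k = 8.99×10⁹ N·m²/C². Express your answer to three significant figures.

Only the electrostatic force acts, so mechanical energy is conserved: ½mv² = U₁ − U₂ = kQq(1/r₁ − 1/r₂).
U₁ − U₂ = (8.99×10⁹ N·m²/C²)(-1.72×10⁻⁶ C)(-4.97×10⁻⁶ C)(1/0.316 − 1/0.462) = 0.0769 J.
v = √(2·0.0769/0.0327) = 2.17 m/s.

2.17 m/s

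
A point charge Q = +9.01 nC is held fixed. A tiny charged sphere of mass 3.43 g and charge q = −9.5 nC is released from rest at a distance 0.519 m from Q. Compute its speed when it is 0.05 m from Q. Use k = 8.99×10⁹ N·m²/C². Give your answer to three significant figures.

0.0901 m/s

Only the electrostatic force acts, so mechanical energy is conserved: ½mv² = U₁ − U₂ = kQq(1/r₁ − 1/r₂).
U₁ − U₂ = (8.99×10⁹ N·m²/C²)(9.01×10⁻⁹ C)(-9.50×10⁻⁹ C)(1/0.519 − 1/0.0500) = 1.39×10⁻⁵ J.
v = √(2·1.39×10⁻⁵/3.43×10⁻³) = 0.0901 m/s.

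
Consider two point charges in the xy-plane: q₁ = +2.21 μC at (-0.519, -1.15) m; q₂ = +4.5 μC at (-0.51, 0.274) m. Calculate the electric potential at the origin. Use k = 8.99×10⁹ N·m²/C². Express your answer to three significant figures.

The total potential is the scalar sum of each charge's contribution, V = Σ kqᵢ/rᵢ.
Distances from the field point to each charge: r₁ = 1.26 m, r₂ = 0.579 m.
V = k[(2.21×10⁻⁶)/(1.26) + (4.50×10⁻⁶)/(0.579)] = 8.56×10⁴ V.

8.56×10⁴ V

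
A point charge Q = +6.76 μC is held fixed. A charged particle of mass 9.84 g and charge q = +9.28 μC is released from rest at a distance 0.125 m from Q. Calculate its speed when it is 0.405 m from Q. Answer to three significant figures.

Only the electrostatic force acts, so mechanical energy is conserved: ½mv² = U₁ − U₂ = kQq(1/r₁ − 1/r₂).
U₁ − U₂ = (8.99×10⁹ N·m²/C²)(6.76×10⁻⁶ C)(9.28×10⁻⁶ C)(1/0.125 − 1/0.405) = 3.12 J.
v = √(2·3.12/9.84×10⁻³) = 25.2 m/s.

25.2 m/s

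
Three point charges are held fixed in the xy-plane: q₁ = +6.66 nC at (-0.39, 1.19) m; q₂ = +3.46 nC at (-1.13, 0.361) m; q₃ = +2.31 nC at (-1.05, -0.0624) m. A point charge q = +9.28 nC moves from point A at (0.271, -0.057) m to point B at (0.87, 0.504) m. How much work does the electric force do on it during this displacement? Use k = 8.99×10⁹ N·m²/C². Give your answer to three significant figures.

The work done by the electric force is W_field = −ΔU = −q(V_B − V_A) = q(V_A − V_B).
At A: distances to the source charges are 1.41 m, 1.46 m, 1.32 m; V_A = Σ kqᵢ/rᵢ = 79.4 V.
At B: distances to the source charges are 1.43 m, 2.01 m, 2.00 m; V_B = Σ kqᵢ/rᵢ = 67.6 V.
ΔV = V_B − V_A = -11.8 V.
W_field = −qΔV = −(9.28×10⁻⁹ C)(-11.8 V) = 1.09×10⁻⁷ J.

1.09×10⁻⁷ J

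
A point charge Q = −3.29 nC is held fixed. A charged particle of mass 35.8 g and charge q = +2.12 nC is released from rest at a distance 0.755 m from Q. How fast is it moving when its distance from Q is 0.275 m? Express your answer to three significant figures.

2.85×10⁻³ m/s

Only the electrostatic force acts, so mechanical energy is conserved: ½mv² = U₁ − U₂ = kQq(1/r₁ − 1/r₂).
U₁ − U₂ = (8.99×10⁹ N·m²/C²)(-3.29×10⁻⁹ C)(2.12×10⁻⁹ C)(1/0.755 − 1/0.275) = 1.45×10⁻⁷ J.
v = √(2·1.45×10⁻⁷/0.0358) = 2.85×10⁻³ m/s.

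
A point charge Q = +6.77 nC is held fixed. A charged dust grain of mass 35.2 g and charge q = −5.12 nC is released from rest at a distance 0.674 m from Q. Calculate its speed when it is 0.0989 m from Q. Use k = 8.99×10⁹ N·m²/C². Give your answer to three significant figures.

0.0124 m/s

Only the electrostatic force acts, so mechanical energy is conserved: ½mv² = U₁ − U₂ = kQq(1/r₁ − 1/r₂).
U₁ − U₂ = (8.99×10⁹ N·m²/C²)(6.77×10⁻⁹ C)(-5.12×10⁻⁹ C)(1/0.674 − 1/0.0989) = 2.69×10⁻⁶ J.
v = √(2·2.69×10⁻⁶/0.0352) = 0.0124 m/s.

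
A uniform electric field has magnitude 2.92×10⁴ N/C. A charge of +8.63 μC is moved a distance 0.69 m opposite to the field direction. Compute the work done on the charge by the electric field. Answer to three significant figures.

-0.174 J

The potential change for a displacement 0.69 m opposite to the field direction is ΔV = +Ed = 2.01×10⁴ V.
W_field = −qΔV = -0.174 J.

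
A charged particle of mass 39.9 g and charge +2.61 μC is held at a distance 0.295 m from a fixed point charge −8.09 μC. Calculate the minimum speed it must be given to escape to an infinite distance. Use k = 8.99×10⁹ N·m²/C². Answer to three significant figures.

To just escape, total mechanical energy must reach zero at infinity: ½mv²_min + U = 0, so ½mv²_min = −U = |kQq|/r.
|U| = |kQq|/r = (8.99×10⁹ N·m²/C²)(8.09×10⁻⁶)(2.61×10⁻⁶)/(0.295) = 0.643 J.
v_min = √(2|U|/m) = √(2·0.643/0.0399) = 5.68 m/s.

5.68 m/s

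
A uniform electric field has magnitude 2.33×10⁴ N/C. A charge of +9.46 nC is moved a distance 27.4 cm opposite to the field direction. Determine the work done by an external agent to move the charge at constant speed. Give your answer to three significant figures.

6.04×10⁻⁵ J

The potential change for a displacement 27.4 cm opposite to the field direction is ΔV = +Ed = 6380 V.
W_ext = qΔV = 6.04×10⁻⁵ J.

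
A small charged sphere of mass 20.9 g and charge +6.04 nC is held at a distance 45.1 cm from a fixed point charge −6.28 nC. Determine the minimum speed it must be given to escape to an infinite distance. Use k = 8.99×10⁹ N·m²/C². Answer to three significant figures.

8.51×10⁻³ m/s

To just escape, total mechanical energy must reach zero at infinity: ½mv²_min + U = 0, so ½mv²_min = −U = |kQq|/r.
|U| = |kQq|/r = (8.99×10⁹ N·m²/C²)(6.28×10⁻⁹)(6.04×10⁻⁹)/(0.451) = 7.56×10⁻⁷ J.
v_min = √(2|U|/m) = √(2·7.56×10⁻⁷/0.0209) = 8.51×10⁻³ m/s.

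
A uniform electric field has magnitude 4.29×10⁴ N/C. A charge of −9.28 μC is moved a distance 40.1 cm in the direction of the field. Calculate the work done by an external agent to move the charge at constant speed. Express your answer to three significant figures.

The potential change for a displacement 40.1 cm in the direction of the field is ΔV = −Ed = -1.72×10⁴ V.
W_ext = qΔV = 0.160 J.

0.160 J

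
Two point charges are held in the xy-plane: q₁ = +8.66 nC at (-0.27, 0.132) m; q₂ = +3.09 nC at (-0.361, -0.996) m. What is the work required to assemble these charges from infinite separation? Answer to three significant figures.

The work to assemble the configuration equals its total potential energy, U = Σ kqᵢqⱼ/rᵢⱼ over all pairs.
Pair separations: r₁₂ = 1.13 m.
U = (2.13×10⁻⁷) = 2.13×10⁻⁷ J.

2.13×10⁻⁷ J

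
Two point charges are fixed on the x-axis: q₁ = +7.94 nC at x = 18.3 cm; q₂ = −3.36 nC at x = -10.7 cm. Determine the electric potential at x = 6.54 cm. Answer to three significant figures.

Electric potential is a scalar, so the contributions from each charge add algebraically: V = Σ kqᵢ/rᵢ.
Distances from the field point to each charge: r₁ = 0.118 m, r₂ = 0.172 m.
V = k[(7.94×10⁻⁹)/(0.118) + (-3.36×10⁻⁹)/(0.172)] = 432 V.

432 V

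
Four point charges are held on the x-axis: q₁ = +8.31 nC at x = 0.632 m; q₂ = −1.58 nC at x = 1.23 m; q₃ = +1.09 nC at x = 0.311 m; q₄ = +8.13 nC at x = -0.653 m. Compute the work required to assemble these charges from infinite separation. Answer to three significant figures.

5.33×10⁻⁷ J

The assembly work is the sum of pairwise potential energies, U = Σ_{i<j} kqᵢqⱼ/rᵢⱼ.
Pair separations: r₁₂ = 0.598 m, r₁₃ = 0.321 m, r₁₄ = 1.29 m, r₂₃ = 0.919 m, r₂₄ = 1.88 m, r₃₄ = 0.964 m.
Summing all 6 pair terms gives U = 5.33×10⁻⁷ J.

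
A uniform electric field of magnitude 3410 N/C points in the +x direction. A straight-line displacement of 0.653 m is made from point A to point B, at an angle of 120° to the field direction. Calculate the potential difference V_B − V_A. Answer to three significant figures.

1110 V

Only the component of displacement along E changes the potential: ΔV = −E·d·cosθ.
ΔV = −(3410 V/m)(0.653 m)cos120° = 1110 V.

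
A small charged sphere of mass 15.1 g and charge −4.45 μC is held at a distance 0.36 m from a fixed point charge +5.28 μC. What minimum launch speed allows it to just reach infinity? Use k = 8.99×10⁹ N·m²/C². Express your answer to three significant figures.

8.82 m/s

To just escape, total mechanical energy must reach zero at infinity: ½mv²_min + U = 0, so ½mv²_min = −U = |kQq|/r.
|U| = |kQq|/r = (8.99×10⁹ N·m²/C²)(5.28×10⁻⁶)(4.45×10⁻⁶)/(0.360) = 0.587 J.
v_min = √(2|U|/m) = √(2·0.587/0.0151) = 8.82 m/s.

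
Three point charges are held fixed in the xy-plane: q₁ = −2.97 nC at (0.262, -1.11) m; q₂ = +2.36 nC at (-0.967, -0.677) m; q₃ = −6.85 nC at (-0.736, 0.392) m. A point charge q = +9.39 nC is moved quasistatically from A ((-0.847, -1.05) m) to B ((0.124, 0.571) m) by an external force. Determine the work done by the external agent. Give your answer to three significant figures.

-5.70×10⁻⁷ J

For quasistatic motion the external work equals the change in potential energy: W_ext = qΔV = q(V_B − V_A).
At A: distances to the source charges are 1.11 m, 0.392 m, 1.45 m; V_A = Σ kqᵢ/rᵢ = -12.5 V.
At B: distances to the source charges are 1.69 m, 1.66 m, 0.878 m; V_B = Σ kqᵢ/rᵢ = -73.1 V.
ΔV = V_B − V_A = -60.7 V.
W_ext = qΔV = (9.39×10⁻⁹ C)(-60.7 V) = -5.70×10⁻⁷ J.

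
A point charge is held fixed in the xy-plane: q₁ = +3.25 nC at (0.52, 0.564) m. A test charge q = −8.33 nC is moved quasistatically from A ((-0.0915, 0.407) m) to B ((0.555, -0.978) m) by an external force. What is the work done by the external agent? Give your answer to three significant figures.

2.28×10⁻⁷ J

For quasistatic motion the external work equals the change in potential energy: W_ext = qΔV = q(V_B − V_A).
At A: distance to the source charge is 0.631 m; V_A = kq₁/r = 46.3 V.
At B: distance to the source charge is 1.54 m; V_B = kq₁/r = 18.9 V.
ΔV = V_B − V_A = -27.3 V.
W_ext = qΔV = (-8.33×10⁻⁹ C)(-27.3 V) = 2.28×10⁻⁷ J.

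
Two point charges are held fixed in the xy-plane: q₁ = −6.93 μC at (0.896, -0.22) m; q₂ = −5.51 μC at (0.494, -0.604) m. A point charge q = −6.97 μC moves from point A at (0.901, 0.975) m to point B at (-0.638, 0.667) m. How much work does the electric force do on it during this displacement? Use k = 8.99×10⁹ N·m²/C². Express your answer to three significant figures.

The work done by the electric force is W_field = −ΔU = −q(V_B − V_A) = q(V_A − V_B).
At A: distances to the source charges are 1.20 m, 1.63 m; V_A = Σ kqᵢ/rᵢ = -8.25×10⁴ V.
At B: distances to the source charges are 1.77 m, 1.70 m; V_B = Σ kqᵢ/rᵢ = -6.43×10⁴ V.
ΔV = V_B − V_A = 1.82×10⁴ V.
W_field = −qΔV = −(-6.97×10⁻⁶ C)(1.82×10⁴ V) = 0.127 J.

0.127 J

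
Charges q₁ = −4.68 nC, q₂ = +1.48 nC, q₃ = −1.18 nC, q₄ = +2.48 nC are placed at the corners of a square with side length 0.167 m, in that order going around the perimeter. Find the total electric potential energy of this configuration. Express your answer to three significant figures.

-8.99×10⁻⁷ J

The assembly work is the sum of pairwise potential energies, U = Σ_{i<j} kqᵢqⱼ/rᵢⱼ.
The four side pairs have separation 0.167 m and the two diagonal pairs 0.236 m.
Summing all 6 pair terms gives U = -8.99×10⁻⁷ J.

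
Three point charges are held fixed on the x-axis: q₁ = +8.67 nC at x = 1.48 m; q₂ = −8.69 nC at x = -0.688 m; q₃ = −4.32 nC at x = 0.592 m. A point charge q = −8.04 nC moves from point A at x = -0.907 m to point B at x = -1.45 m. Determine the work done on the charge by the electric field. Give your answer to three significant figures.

The work done by the electric force is W_field = −ΔU = −q(V_B − V_A) = q(V_A − V_B).
At A: distances to the source charges are 2.39 m, 0.219 m, 1.50 m; V_A = Σ kqᵢ/rᵢ = -350 V.
At B: distances to the source charges are 2.93 m, 0.762 m, 2.04 m; V_B = Σ kqᵢ/rᵢ = -94.9 V.
ΔV = V_B − V_A = 255 V.
W_field = −qΔV = −(-8.04×10⁻⁹ C)(255 V) = 2.05×10⁻⁶ J.

2.05×10⁻⁶ J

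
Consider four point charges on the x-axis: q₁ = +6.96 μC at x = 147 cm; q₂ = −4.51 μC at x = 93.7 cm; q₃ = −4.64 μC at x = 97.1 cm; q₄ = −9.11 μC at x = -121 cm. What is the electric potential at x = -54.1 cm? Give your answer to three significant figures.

-1.46×10⁵ V

The total potential is the scalar sum of each charge's contribution, V = Σ kqᵢ/rᵢ.
Distances from the field point to each charge: r₁ = 2.01 m, r₂ = 1.48 m, r₃ = 1.51 m, r₄ = 0.669 m.
V = k[(6.96×10⁻⁶)/(2.01) + (-4.51×10⁻⁶)/(1.48) + (-4.64×10⁻⁶)/(1.51) + (-9.11×10⁻⁶)/(0.669)] = -1.46×10⁵ V.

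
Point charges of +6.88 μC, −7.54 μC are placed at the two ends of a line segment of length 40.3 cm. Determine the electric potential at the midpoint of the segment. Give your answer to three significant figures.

-2.94×10⁴ V

Electric potential is a scalar, so the contributions from each charge add algebraically: V = Σ kqᵢ/rᵢ.
Each charge is 0.201 m from the midpoint.
V = k[(6.88×10⁻⁶)/(0.201) + (-7.54×10⁻⁶)/(0.201)] = -2.94×10⁴ V.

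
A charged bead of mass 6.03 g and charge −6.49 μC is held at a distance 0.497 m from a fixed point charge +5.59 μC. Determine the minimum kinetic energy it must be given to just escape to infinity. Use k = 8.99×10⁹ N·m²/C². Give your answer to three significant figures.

0.656 J

To just escape, total mechanical energy must reach zero at infinity: ½mv²_min + U = 0, so ½mv²_min = −U = |kQq|/r.
|U| = |kQq|/r = (8.99×10⁹ N·m²/C²)(5.59×10⁻⁶)(6.49×10⁻⁶)/(0.497) = 0.656 J.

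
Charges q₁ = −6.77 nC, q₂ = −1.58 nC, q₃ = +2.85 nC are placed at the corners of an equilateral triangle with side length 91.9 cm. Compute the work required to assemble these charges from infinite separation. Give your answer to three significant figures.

-1.28×10⁻⁷ J

The assembly work is the sum of pairwise potential energies, U = Σ_{i<j} kqᵢqⱼ/rᵢⱼ.
All three pair separations equal the side length, 0.919 m.
U = (1.05×10⁻⁷) + (-1.89×10⁻⁷) + (-4.41×10⁻⁸) = -1.28×10⁻⁷ J.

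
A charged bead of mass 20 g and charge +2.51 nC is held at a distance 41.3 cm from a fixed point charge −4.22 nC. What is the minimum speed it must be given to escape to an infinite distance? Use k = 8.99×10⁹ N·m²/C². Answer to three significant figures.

4.80×10⁻³ m/s

To just escape, total mechanical energy must reach zero at infinity: ½mv²_min + U = 0, so ½mv²_min = −U = |kQq|/r.
|U| = |kQq|/r = (8.99×10⁹ N·m²/C²)(4.22×10⁻⁹)(2.51×10⁻⁹)/(0.413) = 2.31×10⁻⁷ J.
v_min = √(2|U|/m) = √(2·2.31×10⁻⁷/0.0200) = 4.80×10⁻³ m/s.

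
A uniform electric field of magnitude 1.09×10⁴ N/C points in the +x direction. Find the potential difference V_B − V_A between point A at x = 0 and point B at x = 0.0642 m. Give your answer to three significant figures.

In a uniform field, potential decreases in the direction of E: V_B − V_A = −E·Δx.
V_B − V_A = −(1.09×10⁴ V/m)(0.0642 m) = -700 V.

-700 V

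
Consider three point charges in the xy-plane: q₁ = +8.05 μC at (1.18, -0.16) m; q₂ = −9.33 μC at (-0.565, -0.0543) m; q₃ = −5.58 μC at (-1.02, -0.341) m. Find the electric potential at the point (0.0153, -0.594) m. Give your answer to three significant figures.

The total potential is the scalar sum of each charge's contribution, V = Σ kqᵢ/rᵢ.
Distances from the field point to each charge: r₁ = 1.24 m, r₂ = 0.792 m, r₃ = 1.07 m.
V = k[(8.05×10⁻⁶)/(1.24) + (-9.33×10⁻⁶)/(0.792) + (-5.58×10⁻⁶)/(1.07)] = -9.47×10⁴ V.

-9.47×10⁴ V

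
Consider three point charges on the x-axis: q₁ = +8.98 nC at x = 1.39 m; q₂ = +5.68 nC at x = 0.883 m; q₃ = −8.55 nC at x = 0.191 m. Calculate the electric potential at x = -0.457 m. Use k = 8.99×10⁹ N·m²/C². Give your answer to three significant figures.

The total potential is the scalar sum of each charge's contribution, V = Σ kqᵢ/rᵢ.
Distances from the field point to each charge: r₁ = 1.85 m, r₂ = 1.34 m, r₃ = 0.648 m.
V = k[(8.98×10⁻⁹)/(1.85) + (5.68×10⁻⁹)/(1.34) + (-8.55×10⁻⁹)/(0.648)] = -36.8 V.

-36.8 V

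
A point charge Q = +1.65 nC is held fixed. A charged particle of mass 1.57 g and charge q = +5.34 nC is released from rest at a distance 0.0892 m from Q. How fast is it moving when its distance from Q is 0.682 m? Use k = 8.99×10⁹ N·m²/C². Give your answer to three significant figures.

0.0314 m/s

Only the electrostatic force acts, so mechanical energy is conserved: ½mv² = U₁ − U₂ = kQq(1/r₁ − 1/r₂).
U₁ − U₂ = (8.99×10⁹ N·m²/C²)(1.65×10⁻⁹ C)(5.34×10⁻⁹ C)(1/0.0892 − 1/0.682) = 7.72×10⁻⁷ J.
v = √(2·7.72×10⁻⁷/1.57×10⁻³) = 0.0314 m/s.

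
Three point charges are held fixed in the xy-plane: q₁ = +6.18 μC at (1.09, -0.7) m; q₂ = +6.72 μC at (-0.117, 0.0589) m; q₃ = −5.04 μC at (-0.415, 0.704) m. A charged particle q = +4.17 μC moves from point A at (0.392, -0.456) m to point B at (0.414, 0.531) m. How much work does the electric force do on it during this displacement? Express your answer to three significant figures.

The work done by the electric force is W_field = −ΔU = −q(V_B − V_A) = q(V_A − V_B).
At A: distances to the source charges are 0.739 m, 0.724 m, 1.41 m; V_A = Σ kqᵢ/rᵢ = 1.27×10⁵ V.
At B: distances to the source charges are 1.40 m, 0.711 m, 0.847 m; V_B = Σ kqᵢ/rᵢ = 7.11×10⁴ V.
ΔV = V_B − V_A = -5.54×10⁴ V.
W_field = −qΔV = −(4.17×10⁻⁶ C)(-5.54×10⁴ V) = 0.231 J.

0.231 J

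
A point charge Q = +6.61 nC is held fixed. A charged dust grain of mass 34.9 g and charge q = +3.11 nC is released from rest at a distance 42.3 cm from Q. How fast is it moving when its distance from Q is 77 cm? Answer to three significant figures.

3.36×10⁻³ m/s

Only the electrostatic force acts, so mechanical energy is conserved: ½mv² = U₁ − U₂ = kQq(1/r₁ − 1/r₂).
U₁ − U₂ = (8.99×10⁹ N·m²/C²)(6.61×10⁻⁹ C)(3.11×10⁻⁹ C)(1/0.423 − 1/0.770) = 1.97×10⁻⁷ J.
v = √(2·1.97×10⁻⁷/0.0349) = 3.36×10⁻³ m/s.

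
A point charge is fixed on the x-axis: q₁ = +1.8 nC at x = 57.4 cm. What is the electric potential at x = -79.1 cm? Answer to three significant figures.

The total potential is the scalar sum of each charge's contribution, V = Σ kqᵢ/rᵢ.
V = k[(1.80×10⁻⁹)/(1.36)] = 11.9 V.

11.9 V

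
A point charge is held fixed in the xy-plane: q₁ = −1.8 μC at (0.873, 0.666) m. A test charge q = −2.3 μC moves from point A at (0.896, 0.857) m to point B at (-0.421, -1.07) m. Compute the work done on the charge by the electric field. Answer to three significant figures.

The work done by the electric force is W_field = −ΔU = −q(V_B − V_A) = q(V_A − V_B).
At A: distance to the source charge is 0.192 m; V_A = kq₁/r = -8.41×10⁴ V.
At B: distance to the source charge is 2.17 m; V_B = kq₁/r = -7470 V.
ΔV = V_B − V_A = 7.66×10⁴ V.
W_field = −qΔV = −(-2.30×10⁻⁶ C)(7.66×10⁴ V) = 0.176 J.

0.176 J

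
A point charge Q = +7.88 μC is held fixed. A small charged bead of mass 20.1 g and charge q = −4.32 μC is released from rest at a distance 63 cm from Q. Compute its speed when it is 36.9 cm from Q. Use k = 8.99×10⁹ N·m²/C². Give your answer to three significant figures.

Only the electrostatic force acts, so mechanical energy is conserved: ½mv² = U₁ − U₂ = kQq(1/r₁ − 1/r₂).
U₁ − U₂ = (8.99×10⁹ N·m²/C²)(7.88×10⁻⁶ C)(-4.32×10⁻⁶ C)(1/0.630 − 1/0.369) = 0.344 J.
v = √(2·0.344/0.0201) = 5.85 m/s.

5.85 m/s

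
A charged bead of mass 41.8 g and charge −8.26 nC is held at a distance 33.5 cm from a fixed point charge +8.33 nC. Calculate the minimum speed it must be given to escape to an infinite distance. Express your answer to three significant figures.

9.40×10⁻³ m/s

To just escape, total mechanical energy must reach zero at infinity: ½mv²_min + U = 0, so ½mv²_min = −U = |kQq|/r.
|U| = |kQq|/r = (8.99×10⁹ N·m²/C²)(8.33×10⁻⁹)(8.26×10⁻⁹)/(0.335) = 1.85×10⁻⁶ J.
v_min = √(2|U|/m) = √(2·1.85×10⁻⁶/0.0418) = 9.40×10⁻³ m/s.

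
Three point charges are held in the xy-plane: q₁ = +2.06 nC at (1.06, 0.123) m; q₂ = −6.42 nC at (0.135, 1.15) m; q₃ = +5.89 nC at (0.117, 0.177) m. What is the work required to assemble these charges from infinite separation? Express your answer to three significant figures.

-3.20×10⁻⁷ J

The work to assemble the configuration equals its total potential energy, U = Σ kqᵢqⱼ/rᵢⱼ over all pairs.
Pair separations: r₁₂ = 1.38 m, r₁₃ = 0.945 m, r₂₃ = 0.973 m.
U = (-8.60×10⁻⁸) + (1.15×10⁻⁷) + (-3.49×10⁻⁷) = -3.20×10⁻⁷ J.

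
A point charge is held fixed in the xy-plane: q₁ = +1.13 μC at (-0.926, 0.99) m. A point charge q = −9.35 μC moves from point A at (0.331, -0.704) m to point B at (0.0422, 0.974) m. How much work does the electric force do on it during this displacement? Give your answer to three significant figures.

The work done by the electric force is W_field = −ΔU = −q(V_B − V_A) = q(V_A − V_B).
At A: distance to the source charge is 2.11 m; V_A = kq₁/r = 4820 V.
At B: distance to the source charge is 0.968 m; V_B = kq₁/r = 1.05×10⁴ V.
ΔV = V_B − V_A = 5680 V.
W_field = −qΔV = −(-9.35×10⁻⁶ C)(5680 V) = 0.0531 J.

0.0531 J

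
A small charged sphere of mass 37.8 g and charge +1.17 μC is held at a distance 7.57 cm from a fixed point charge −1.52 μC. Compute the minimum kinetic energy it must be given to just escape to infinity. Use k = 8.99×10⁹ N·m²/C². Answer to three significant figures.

0.211 J

To just escape, total mechanical energy must reach zero at infinity: ½mv²_min + U = 0, so ½mv²_min = −U = |kQq|/r.
|U| = |kQq|/r = (8.99×10⁹ N·m²/C²)(1.52×10⁻⁶)(1.17×10⁻⁶)/(0.0757) = 0.211 J.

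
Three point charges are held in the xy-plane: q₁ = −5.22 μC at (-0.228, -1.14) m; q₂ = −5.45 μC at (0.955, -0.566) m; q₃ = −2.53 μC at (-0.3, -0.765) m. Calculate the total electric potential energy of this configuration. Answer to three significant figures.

0.603 J

The work to assemble the configuration equals its total potential energy, U = Σ kqᵢqⱼ/rᵢⱼ over all pairs.
Pair separations: r₁₂ = 1.31 m, r₁₃ = 0.382 m, r₂₃ = 1.27 m.
U = (0.195) + (0.311) + (0.0976) = 0.603 J.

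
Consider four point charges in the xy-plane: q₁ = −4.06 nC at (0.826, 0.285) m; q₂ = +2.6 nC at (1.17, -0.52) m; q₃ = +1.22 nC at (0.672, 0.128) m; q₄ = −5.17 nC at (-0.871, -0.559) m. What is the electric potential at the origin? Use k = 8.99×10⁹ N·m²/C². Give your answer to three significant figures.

Electric potential is a scalar, so the contributions from each charge add algebraically: V = Σ kqᵢ/rᵢ.
Distances from the field point to each charge: r₁ = 0.874 m, r₂ = 1.28 m, r₃ = 0.684 m, r₄ = 1.03 m.
V = k[(-4.06×10⁻⁹)/(0.874) + (2.60×10⁻⁹)/(1.28) + (1.22×10⁻⁹)/(0.684) + (-5.17×10⁻⁹)/(1.03)] = -52.4 V.

-52.4 V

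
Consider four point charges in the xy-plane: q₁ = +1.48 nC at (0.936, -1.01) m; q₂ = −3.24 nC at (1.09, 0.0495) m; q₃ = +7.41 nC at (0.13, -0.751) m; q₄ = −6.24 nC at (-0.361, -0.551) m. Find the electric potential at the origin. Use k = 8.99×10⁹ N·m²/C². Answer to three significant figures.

-14.8 V

Electric potential is a scalar, so the contributions from each charge add algebraically: V = Σ kqᵢ/rᵢ.
Distances from the field point to each charge: r₁ = 1.38 m, r₂ = 1.09 m, r₃ = 0.762 m, r₄ = 0.659 m.
V = k[(1.48×10⁻⁹)/(1.38) + (-3.24×10⁻⁹)/(1.09) + (7.41×10⁻⁹)/(0.762) + (-6.24×10⁻⁹)/(0.659)] = -14.8 V.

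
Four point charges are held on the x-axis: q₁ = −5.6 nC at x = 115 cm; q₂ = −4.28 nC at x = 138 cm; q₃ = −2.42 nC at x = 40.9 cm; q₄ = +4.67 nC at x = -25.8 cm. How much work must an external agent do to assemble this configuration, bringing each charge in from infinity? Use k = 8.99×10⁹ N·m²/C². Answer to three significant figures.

The work to assemble the configuration equals its total potential energy, U = Σ kqᵢqⱼ/rᵢⱼ over all pairs.
Pair separations: r₁₂ = 0.230 m, r₁₃ = 0.741 m, r₁₄ = 1.41 m, r₂₃ = 0.971 m, r₂₄ = 1.64 m, r₃₄ = 0.667 m.
Summing all 6 pair terms gives U = 7.68×10⁻⁷ J.

7.68×10⁻⁷ J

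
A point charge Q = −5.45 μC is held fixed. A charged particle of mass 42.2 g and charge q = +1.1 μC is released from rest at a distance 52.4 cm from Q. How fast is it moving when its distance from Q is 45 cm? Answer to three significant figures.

Only the electrostatic force acts, so mechanical energy is conserved: ½mv² = U₁ − U₂ = kQq(1/r₁ − 1/r₂).
U₁ − U₂ = (8.99×10⁹ N·m²/C²)(-5.45×10⁻⁶ C)(1.10×10⁻⁶ C)(1/0.524 − 1/0.450) = 0.0169 J.
v = √(2·0.0169/0.0422) = 0.895 m/s.

0.895 m/s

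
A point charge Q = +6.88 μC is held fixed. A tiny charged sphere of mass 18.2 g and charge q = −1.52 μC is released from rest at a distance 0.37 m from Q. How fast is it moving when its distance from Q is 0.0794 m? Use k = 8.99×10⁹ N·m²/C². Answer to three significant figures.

10.1 m/s

Only the electrostatic force acts, so mechanical energy is conserved: ½mv² = U₁ − U₂ = kQq(1/r₁ − 1/r₂).
U₁ − U₂ = (8.99×10⁹ N·m²/C²)(6.88×10⁻⁶ C)(-1.52×10⁻⁶ C)(1/0.370 − 1/0.0794) = 0.930 J.
v = √(2·0.930/0.0182) = 10.1 m/s.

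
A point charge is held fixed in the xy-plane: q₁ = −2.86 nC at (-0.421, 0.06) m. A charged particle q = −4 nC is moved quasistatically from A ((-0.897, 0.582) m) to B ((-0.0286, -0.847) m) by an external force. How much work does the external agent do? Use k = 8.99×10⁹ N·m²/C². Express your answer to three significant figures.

For quasistatic motion the external work equals the change in potential energy: W_ext = qΔV = q(V_B − V_A).
At A: distance to the source charge is 0.706 m; V_A = kq₁/r = -36.4 V.
At B: distance to the source charge is 0.988 m; V_B = kq₁/r = -26.0 V.
ΔV = V_B − V_A = 10.4 V.
W_ext = qΔV = (-4.00×10⁻⁹ C)(10.4 V) = -4.15×10⁻⁸ J.

-4.15×10⁻⁸ J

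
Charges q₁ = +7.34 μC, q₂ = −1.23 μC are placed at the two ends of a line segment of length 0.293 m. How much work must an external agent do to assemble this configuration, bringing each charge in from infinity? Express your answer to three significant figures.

The assembly work is the sum of pairwise potential energies, U = Σ_{i<j} kqᵢqⱼ/rᵢⱼ.
The separation is r = 0.293 m.
U = (-0.277) = -0.277 J.

-0.277 J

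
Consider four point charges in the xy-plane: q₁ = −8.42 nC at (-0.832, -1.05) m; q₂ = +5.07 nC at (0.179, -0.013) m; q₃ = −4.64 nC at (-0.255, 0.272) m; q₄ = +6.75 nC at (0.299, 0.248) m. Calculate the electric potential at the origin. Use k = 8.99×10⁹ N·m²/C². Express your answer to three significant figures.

Electric potential is a scalar, so the contributions from each charge add algebraically: V = Σ kqᵢ/rᵢ.
Distances from the field point to each charge: r₁ = 1.34 m, r₂ = 0.179 m, r₃ = 0.373 m, r₄ = 0.388 m.
V = k[(-8.42×10⁻⁹)/(1.34) + (5.07×10⁻⁹)/(0.179) + (-4.64×10⁻⁹)/(0.373) + (6.75×10⁻⁹)/(0.388)] = 242 V.

242 V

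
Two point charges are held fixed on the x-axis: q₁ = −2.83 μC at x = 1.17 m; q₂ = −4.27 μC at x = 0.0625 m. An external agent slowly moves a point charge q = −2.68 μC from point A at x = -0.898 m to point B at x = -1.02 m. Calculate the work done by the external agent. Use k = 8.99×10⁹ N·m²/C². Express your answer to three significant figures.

-0.0139 J

For quasistatic motion the external work equals the change in potential energy: W_ext = qΔV = q(V_B − V_A).
At A: distances to the source charges are 2.07 m, 0.961 m; V_A = Σ kqᵢ/rᵢ = -5.23×10⁴ V.
At B: distances to the source charges are 2.19 m, 1.08 m; V_B = Σ kqᵢ/rᵢ = -4.71×10⁴ V.
ΔV = V_B − V_A = 5190 V.
W_ext = qΔV = (-2.68×10⁻⁶ C)(5190 V) = -0.0139 J.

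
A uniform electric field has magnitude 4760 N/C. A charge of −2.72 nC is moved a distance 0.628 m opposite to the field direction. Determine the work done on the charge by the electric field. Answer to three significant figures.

The potential change for a displacement 0.628 m opposite to the field direction is ΔV = +Ed = 2990 V.
W_field = −qΔV = 8.13×10⁻⁶ J.

8.13×10⁻⁶ J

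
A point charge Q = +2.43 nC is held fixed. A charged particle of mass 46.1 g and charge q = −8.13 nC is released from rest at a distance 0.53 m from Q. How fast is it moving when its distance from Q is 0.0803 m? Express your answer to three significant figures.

Only the electrostatic force acts, so mechanical energy is conserved: ½mv² = U₁ − U₂ = kQq(1/r₁ − 1/r₂).
U₁ − U₂ = (8.99×10⁹ N·m²/C²)(2.43×10⁻⁹ C)(-8.13×10⁻⁹ C)(1/0.530 − 1/0.0803) = 1.88×10⁻⁶ J.
v = √(2·1.88×10⁻⁶/0.0461) = 9.02×10⁻³ m/s.

9.02×10⁻³ m/s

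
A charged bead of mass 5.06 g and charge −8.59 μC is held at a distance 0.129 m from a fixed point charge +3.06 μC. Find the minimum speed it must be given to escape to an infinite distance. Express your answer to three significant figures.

To just escape, total mechanical energy must reach zero at infinity: ½mv²_min + U = 0, so ½mv²_min = −U = |kQq|/r.
|U| = |kQq|/r = (8.99×10⁹ N·m²/C²)(3.06×10⁻⁶)(8.59×10⁻⁶)/(0.129) = 1.83 J.
v_min = √(2|U|/m) = √(2·1.83/5.06×10⁻³) = 26.9 m/s.

26.9 m/s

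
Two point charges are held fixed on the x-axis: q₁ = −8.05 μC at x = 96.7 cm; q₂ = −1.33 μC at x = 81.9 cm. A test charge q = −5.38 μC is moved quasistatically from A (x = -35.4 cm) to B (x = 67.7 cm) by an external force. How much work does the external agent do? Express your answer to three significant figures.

For quasistatic motion the external work equals the change in potential energy: W_ext = qΔV = q(V_B − V_A).
At A: distances to the source charges are 1.32 m, 1.17 m; V_A = Σ kqᵢ/rᵢ = -6.50×10⁴ V.
At B: distances to the source charges are 0.290 m, 0.142 m; V_B = Σ kqᵢ/rᵢ = -3.34×10⁵ V.
ΔV = V_B − V_A = -2.69×10⁵ V.
W_ext = qΔV = (-5.38×10⁻⁶ C)(-2.69×10⁵ V) = 1.45 J.

1.45 J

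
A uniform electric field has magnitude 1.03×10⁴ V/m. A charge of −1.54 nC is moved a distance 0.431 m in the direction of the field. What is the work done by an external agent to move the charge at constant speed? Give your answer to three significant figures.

The potential change for a displacement 0.431 m in the direction of the field is ΔV = −Ed = -4440 V.
W_ext = qΔV = 6.84×10⁻⁶ J.

6.84×10⁻⁶ J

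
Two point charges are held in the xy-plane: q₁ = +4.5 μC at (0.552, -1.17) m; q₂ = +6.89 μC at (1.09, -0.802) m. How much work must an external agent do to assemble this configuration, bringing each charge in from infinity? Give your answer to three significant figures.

0.428 J

The assembly work is the sum of pairwise potential energies, U = Σ_{i<j} kqᵢqⱼ/rᵢⱼ.
Pair separations: r₁₂ = 0.652 m.
U = (0.428) = 0.428 J.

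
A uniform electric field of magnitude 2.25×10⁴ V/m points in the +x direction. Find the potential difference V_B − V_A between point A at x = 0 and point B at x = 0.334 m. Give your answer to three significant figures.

In a uniform field, potential decreases in the direction of E: V_B − V_A = −E·Δx.
V_B − V_A = −(2.25×10⁴ V/m)(0.334 m) = -7520 V.

-7520 V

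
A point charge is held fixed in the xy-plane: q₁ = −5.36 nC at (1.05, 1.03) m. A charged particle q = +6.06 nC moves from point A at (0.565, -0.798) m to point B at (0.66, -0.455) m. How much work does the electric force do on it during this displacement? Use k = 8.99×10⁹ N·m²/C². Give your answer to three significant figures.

3.58×10⁻⁸ J

The work done by the electric force is W_field = −ΔU = −q(V_B − V_A) = q(V_A − V_B).
At A: distance to the source charge is 1.89 m; V_A = kq₁/r = -25.5 V.
At B: distance to the source charge is 1.54 m; V_B = kq₁/r = -31.4 V.
ΔV = V_B − V_A = -5.91 V.
W_field = −qΔV = −(6.06×10⁻⁹ C)(-5.91 V) = 3.58×10⁻⁸ J.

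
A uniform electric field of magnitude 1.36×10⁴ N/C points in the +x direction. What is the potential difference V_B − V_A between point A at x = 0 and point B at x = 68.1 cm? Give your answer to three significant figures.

-9260 V

In a uniform field, potential decreases in the direction of E: V_B − V_A = −E·Δx.
V_B − V_A = −(1.36×10⁴ V/m)(0.681 m) = -9260 V.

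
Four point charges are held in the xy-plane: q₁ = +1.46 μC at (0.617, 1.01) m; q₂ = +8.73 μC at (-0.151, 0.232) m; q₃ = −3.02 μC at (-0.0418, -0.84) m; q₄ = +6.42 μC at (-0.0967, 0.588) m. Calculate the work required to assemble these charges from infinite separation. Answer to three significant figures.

The assembly work is the sum of pairwise potential energies, U = Σ_{i<j} kqᵢqⱼ/rᵢⱼ.
Pair separations: r₁₂ = 1.09 m, r₁₃ = 1.96 m, r₁₄ = 0.829 m, r₂₃ = 1.08 m, r₂₄ = 0.360 m, r₃₄ = 1.43 m.
Summing all 6 pair terms gives U = 1.24 J.

1.24 J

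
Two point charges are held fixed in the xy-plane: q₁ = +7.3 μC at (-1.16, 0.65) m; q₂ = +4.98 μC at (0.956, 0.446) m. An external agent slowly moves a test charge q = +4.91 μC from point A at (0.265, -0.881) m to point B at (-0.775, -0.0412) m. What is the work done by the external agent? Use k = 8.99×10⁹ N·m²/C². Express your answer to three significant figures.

For quasistatic motion the external work equals the change in potential energy: W_ext = qΔV = q(V_B − V_A).
At A: distances to the source charges are 2.09 m, 1.50 m; V_A = Σ kqᵢ/rᵢ = 6.13×10⁴ V.
At B: distances to the source charges are 0.791 m, 1.80 m; V_B = Σ kqᵢ/rᵢ = 1.08×10⁵ V.
ΔV = V_B − V_A = 4.65×10⁴ V.
W_ext = qΔV = (4.91×10⁻⁶ C)(4.65×10⁴ V) = 0.229 J.

0.229 J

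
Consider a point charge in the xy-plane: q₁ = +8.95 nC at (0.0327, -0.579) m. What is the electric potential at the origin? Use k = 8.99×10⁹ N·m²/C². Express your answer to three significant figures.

Electric potential is a scalar, so the contributions from each charge add algebraically: V = Σ kqᵢ/rᵢ.
Distances from the field point to each charge: r₁ = 0.580 m.
V = k[(8.95×10⁻⁹)/(0.580)] = 139 V.

139 V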